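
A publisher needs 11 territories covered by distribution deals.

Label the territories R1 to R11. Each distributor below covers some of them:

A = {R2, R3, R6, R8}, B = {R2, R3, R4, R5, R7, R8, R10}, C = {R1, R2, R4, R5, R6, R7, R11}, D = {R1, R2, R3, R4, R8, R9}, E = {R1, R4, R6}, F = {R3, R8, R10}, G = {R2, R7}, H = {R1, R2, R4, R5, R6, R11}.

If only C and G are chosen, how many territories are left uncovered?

4

Union of C, G = {R1, R2, R4, R5, R6, R7, R11}.
Not covered: R3, R8, R9, R10 — 4 territories.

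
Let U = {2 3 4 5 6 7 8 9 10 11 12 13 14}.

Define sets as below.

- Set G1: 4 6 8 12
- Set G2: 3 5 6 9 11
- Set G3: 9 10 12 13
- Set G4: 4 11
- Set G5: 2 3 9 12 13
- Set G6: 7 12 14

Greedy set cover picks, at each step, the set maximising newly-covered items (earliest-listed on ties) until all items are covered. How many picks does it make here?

5

Greedy: pick G2 (covers 5 new) → pick G1 (covers 3 new) → pick G3 (covers 2 new) → pick G6 (covers 2 new) → pick G5 (covers 1 new). Total picks: 5.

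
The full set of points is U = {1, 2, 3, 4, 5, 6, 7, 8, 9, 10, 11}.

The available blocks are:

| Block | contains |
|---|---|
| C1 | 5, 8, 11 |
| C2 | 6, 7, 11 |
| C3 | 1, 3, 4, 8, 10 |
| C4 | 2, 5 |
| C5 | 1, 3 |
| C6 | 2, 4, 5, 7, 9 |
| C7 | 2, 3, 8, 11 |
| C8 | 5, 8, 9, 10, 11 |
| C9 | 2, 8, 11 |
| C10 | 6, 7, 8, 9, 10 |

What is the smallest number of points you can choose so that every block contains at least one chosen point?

4

H = {1, 2, 5, 7} meets every block (each contains at least one member of H), and |H| = 4.
No choice of 3 points meets every block, so 4 is the minimum.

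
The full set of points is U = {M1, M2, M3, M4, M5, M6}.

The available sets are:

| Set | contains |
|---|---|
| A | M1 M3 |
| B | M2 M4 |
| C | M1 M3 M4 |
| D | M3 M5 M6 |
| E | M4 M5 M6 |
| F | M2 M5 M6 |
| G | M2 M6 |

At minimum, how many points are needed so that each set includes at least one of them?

3

Take H = {M2, M3, M5}. Each listed set contains at least one of these, so H is a hitting set of size 3.
No choice of 2 points meets every set, so 3 is the minimum.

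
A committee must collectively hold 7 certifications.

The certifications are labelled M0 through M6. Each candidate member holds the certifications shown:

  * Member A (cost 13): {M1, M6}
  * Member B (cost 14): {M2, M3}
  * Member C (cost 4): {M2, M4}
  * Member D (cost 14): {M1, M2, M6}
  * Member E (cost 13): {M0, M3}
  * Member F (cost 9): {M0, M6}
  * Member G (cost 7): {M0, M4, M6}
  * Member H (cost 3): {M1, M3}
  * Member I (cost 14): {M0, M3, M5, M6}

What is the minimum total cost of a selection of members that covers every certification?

C, H, I together cover every certification (C ∪ H ∪ I = {M0, M1, M2, M3, M4, M5, M6}); total cost 4 + 3 + 14 = 21.
The greedy pick H, C, G, I costs 28; no covering selection beats 21.

21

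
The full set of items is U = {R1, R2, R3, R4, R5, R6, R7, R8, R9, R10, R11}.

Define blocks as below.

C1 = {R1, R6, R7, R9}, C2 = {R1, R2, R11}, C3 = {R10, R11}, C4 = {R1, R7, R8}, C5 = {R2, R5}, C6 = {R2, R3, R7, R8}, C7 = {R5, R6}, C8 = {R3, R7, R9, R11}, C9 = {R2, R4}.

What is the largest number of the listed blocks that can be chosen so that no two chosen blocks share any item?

C3, C4, C7, C9 are pairwise disjoint (C3={R10,R11}; C4={R1,R7,R8}; C7={R5,R6}; C9={R2,R4}).
Every remaining block overlaps one of these, and no 5 of the listed blocks are pairwise disjoint, so 4 is the maximum.

4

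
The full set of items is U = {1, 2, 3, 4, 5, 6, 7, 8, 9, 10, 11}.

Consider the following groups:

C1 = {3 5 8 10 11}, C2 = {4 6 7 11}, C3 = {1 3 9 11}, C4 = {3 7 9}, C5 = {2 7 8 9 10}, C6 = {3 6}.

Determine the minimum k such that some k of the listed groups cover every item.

4

C1, C2, C3, and C5 cover everything between them: the union {1, 2, 3, 4, 5, 6, 7, 8, 9, 10, 11} is all of U.
No 3 of the 6 groups cover everything (all 20 combinations miss at least one item), so 4 is optimal.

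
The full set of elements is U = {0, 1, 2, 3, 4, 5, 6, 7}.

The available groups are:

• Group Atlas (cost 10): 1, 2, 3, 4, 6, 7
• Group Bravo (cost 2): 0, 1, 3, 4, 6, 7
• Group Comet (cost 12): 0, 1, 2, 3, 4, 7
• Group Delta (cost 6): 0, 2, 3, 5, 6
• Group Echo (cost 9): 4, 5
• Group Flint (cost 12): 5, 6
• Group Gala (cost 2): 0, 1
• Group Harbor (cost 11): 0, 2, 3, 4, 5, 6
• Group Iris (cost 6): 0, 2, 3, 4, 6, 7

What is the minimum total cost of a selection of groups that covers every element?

Bravo, Delta together cover every element (Bravo ∪ Delta = {0, 1, 2, 3, 4, 5, 6, 7}); total cost 2 + 6 = 8.
No covering selection has total cost below 8.

8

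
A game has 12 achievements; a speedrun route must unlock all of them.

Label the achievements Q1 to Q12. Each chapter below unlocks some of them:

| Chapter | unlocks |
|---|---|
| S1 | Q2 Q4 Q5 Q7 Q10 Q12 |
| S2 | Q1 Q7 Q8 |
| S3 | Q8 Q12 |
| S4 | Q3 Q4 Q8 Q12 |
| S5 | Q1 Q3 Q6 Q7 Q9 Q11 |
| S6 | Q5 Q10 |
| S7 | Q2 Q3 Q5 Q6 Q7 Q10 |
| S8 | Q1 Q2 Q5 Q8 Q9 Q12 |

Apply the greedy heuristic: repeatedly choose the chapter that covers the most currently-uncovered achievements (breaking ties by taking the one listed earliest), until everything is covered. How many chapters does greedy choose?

Greedy: pick S1 (covers 6 new) → pick S5 (covers 5 new) → pick S2 (covers 1 new). Total picks: 3.

3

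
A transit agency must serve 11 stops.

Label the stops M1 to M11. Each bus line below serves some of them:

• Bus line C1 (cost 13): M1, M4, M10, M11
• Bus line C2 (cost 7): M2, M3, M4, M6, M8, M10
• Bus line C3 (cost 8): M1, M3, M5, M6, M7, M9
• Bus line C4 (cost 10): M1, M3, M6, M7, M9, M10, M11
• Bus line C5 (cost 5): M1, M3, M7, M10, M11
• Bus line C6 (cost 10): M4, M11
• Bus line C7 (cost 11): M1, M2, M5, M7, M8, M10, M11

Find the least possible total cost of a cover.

20

C2, C3, C5 together cover every stop (C2 ∪ C3 ∪ C5 = {M1, M2, M3, M4, M5, M6, M7, M8, M9, M10, M11}); total cost 7 + 8 + 5 = 20.
No covering selection has total cost below 20.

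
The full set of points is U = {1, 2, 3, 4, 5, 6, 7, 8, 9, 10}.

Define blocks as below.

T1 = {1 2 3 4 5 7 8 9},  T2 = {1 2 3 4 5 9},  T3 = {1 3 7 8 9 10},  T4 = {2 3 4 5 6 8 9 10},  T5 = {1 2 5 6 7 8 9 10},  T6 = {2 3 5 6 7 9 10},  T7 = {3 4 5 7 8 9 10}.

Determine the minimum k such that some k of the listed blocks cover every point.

2

T2 and T5 together: T2 ∪ T5 = {1, 2, 3, 4, 5, 6, 7, 8, 9, 10} — every point is covered.
No single block has all 10 points (the largest, T1, has 8), so 2 is optimal.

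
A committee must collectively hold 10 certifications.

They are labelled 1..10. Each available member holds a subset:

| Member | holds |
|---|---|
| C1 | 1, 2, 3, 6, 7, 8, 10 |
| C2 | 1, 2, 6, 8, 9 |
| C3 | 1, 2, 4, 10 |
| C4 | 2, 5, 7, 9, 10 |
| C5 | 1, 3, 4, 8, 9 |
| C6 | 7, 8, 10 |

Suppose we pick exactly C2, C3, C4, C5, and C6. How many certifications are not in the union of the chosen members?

Union of C2, C3, C4, C5, C6 = {1, 2, 3, 4, 5, 6, 7, 8, 9, 10} — that's every certification, so 0 are uncovered.

0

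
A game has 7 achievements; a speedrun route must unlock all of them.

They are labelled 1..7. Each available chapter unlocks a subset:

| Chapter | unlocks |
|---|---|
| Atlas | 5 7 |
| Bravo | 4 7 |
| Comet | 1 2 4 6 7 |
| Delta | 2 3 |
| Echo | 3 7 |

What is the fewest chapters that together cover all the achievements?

3

Take {Atlas, Comet, Echo}. Their union is {1, 2, 3, 4, 5, 6, 7}, which is all 7 achievements.
Only Comet contains 1, so Comet is forced; the remaining 2 achievements need at least 2 more chapters (each remaining chapter adds at most 1) — so at least 3 chapters are needed, and 3 is optimal.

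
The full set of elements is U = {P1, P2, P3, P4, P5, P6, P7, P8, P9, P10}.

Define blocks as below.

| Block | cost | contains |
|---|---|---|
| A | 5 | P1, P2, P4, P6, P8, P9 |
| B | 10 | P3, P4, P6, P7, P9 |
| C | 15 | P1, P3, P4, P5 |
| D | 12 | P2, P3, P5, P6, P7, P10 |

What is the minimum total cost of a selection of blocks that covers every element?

17

A, D together cover every element (A ∪ D = {P1, P2, P3, P4, P5, P6, P7, P8, P9, P10}); total cost 5 + 12 = 17.
No covering selection has total cost below 17.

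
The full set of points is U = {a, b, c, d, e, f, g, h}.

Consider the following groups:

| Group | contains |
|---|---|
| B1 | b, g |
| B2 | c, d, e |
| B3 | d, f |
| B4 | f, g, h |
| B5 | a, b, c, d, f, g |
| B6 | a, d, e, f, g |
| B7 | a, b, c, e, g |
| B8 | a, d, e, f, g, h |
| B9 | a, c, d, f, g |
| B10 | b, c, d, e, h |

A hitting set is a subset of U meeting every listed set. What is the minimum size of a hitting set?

2

Take T = {d, g}. Each listed group contains at least one of these, so T is a hitting set of size 2.
The groups B3, B7 are pairwise disjoint, so any hitting set needs a separate point for each — at least 2. Hence 2 is optimal.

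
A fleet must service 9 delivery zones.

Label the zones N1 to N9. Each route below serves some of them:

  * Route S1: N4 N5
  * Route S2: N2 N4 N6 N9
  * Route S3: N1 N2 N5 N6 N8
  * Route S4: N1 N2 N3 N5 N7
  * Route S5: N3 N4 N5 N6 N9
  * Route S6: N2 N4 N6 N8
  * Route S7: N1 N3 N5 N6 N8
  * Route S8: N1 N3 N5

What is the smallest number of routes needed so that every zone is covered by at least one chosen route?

3

Take {S2, S4, S7}. Their union is {N1, N2, N3, N4, N5, N6, N7, N8, N9}, which is all 9 zones.
Only S4 contains N7, so S4 is forced; the remaining 4 zones need at least 2 more routes (each remaining route adds at most 3) — so at least 3 routes are needed, and 3 is optimal.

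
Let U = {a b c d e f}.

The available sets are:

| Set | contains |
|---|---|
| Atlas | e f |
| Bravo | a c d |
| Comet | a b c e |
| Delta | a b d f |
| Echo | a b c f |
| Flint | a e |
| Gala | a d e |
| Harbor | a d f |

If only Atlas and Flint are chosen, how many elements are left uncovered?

3

Union of Atlas, Flint = {a, e, f}.
Not covered: b, c, d — 3 elements.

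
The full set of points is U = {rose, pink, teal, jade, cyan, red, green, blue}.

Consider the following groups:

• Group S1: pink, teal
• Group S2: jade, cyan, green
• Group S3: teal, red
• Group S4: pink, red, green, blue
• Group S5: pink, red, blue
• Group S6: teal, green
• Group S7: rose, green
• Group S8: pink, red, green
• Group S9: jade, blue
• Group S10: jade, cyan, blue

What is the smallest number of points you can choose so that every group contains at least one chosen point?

3

The 3 points {teal, green, blue} hit every group.
The groups S1, S7, S9 are pairwise disjoint, so any hitting set needs a separate point for each — at least 3. Hence 3 is optimal.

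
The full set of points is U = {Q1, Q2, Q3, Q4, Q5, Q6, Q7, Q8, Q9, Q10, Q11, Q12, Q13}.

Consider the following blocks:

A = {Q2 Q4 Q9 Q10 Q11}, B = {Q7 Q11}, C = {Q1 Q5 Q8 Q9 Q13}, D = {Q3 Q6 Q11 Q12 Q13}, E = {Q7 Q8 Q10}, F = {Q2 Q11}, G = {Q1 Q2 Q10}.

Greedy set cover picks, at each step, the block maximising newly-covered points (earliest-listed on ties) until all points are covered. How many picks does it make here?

Greedy: pick A (covers 5 new) → pick C (covers 4 new) → pick D (covers 3 new) → pick B (covers 1 new). Total picks: 4.

4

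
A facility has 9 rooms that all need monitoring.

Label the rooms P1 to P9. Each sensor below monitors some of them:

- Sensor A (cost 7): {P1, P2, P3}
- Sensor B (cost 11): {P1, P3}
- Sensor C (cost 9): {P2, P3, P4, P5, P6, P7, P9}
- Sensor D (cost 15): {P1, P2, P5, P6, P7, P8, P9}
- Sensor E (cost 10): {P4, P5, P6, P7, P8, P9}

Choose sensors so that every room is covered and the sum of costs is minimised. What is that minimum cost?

17

A, E together cover every room (A ∪ E = {P1, P2, P3, P4, P5, P6, P7, P8, P9}); total cost 7 + 10 = 17.
The greedy pick C, A, E costs 26; no covering selection beats 17.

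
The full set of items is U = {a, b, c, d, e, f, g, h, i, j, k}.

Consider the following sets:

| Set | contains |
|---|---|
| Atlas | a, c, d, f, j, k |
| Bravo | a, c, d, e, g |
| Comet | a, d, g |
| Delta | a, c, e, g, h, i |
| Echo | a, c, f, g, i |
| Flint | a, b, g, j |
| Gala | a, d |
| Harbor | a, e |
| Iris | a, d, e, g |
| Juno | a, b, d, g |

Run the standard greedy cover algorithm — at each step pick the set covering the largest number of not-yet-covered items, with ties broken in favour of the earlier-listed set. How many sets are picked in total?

3

Greedy: pick Atlas (covers 6 new) → pick Delta (covers 4 new) → pick Flint (covers 1 new). Total picks: 3.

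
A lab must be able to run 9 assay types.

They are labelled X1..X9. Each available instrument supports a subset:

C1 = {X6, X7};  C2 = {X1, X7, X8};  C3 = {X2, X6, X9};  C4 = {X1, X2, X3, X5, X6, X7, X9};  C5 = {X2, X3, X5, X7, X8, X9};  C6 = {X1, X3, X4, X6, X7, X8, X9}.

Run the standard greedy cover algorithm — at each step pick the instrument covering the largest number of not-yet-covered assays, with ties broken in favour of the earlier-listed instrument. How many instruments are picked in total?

Greedy: pick C4 (covers 7 new) → pick C6 (covers 2 new). Total picks: 2.

2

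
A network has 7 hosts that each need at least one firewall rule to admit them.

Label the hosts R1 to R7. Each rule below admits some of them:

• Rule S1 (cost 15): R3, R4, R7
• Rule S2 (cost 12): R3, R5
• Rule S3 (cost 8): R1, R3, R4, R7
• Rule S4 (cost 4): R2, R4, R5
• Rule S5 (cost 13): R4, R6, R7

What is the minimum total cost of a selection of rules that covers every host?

S3, S4, S5 together cover every host (S3 ∪ S4 ∪ S5 = {R1, R2, R3, R4, R5, R6, R7}); total cost 8 + 4 + 13 = 25.
No covering selection has total cost below 25.

25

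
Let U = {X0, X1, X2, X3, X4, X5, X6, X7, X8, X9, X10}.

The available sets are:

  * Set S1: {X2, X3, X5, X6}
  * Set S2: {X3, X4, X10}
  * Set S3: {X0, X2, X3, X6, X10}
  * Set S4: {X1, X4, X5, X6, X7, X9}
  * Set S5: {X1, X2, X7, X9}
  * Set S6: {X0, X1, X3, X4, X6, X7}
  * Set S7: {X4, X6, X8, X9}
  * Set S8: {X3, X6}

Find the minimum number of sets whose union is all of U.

Take {S3, S4, S7}. Their union is {X0, X1, X2, X3, X4, X5, X6, X7, X8, X9, X10}, which is all 11 items.
Only S7 contains X8, so S7 is forced; the remaining 7 items need at least 2 more sets (each remaining set adds at most 4) — so at least 3 sets are needed, and 3 is optimal.

3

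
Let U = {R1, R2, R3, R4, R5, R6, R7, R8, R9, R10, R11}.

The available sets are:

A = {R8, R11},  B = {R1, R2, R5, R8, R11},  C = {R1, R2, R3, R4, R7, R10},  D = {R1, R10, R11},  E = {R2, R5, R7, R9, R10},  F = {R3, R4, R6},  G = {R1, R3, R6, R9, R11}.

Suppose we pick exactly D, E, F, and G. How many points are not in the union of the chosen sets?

1

Union of D, E, F, G = {R1, R2, R3, R4, R5, R6, R7, R9, R10, R11}.
Not covered: R8 — 1 point.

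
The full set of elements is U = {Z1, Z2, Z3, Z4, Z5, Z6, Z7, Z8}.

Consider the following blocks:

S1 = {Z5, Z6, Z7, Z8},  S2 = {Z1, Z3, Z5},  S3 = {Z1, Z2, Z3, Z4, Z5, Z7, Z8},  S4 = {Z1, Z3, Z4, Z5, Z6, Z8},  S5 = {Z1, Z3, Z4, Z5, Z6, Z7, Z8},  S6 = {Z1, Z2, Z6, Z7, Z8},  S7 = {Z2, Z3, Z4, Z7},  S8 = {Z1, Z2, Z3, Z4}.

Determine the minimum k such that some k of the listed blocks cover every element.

S3 and S6 cover everything between them: the union {Z1, Z2, Z3, Z4, Z5, Z6, Z7, Z8} is all of U.
No single block has all 8 elements (the largest, S3, has 7), so 2 is optimal.

2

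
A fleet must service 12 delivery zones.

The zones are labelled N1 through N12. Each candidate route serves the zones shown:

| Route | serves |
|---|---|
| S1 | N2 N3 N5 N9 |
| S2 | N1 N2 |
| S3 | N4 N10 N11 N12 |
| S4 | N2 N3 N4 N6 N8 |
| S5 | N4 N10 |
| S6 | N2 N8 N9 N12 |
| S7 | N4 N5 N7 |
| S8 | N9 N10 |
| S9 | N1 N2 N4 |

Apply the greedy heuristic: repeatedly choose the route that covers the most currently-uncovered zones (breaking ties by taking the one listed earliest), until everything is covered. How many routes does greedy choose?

Greedy: pick S4 (covers 5 new) → pick S3 (covers 3 new) → pick S1 (covers 2 new) → pick S2 (covers 1 new) → pick S7 (covers 1 new). Total picks: 5.

5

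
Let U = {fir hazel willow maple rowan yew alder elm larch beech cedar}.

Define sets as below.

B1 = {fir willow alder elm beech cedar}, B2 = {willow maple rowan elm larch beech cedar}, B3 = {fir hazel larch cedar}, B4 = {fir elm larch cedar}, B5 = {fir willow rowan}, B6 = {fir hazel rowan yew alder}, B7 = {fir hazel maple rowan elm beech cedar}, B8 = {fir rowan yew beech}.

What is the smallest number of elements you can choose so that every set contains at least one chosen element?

2

H = {fir, larch} meets every set (each contains at least one member of H), and |H| = 2.
No single element lies in every set, so at least 2 are needed and 2 is optimal.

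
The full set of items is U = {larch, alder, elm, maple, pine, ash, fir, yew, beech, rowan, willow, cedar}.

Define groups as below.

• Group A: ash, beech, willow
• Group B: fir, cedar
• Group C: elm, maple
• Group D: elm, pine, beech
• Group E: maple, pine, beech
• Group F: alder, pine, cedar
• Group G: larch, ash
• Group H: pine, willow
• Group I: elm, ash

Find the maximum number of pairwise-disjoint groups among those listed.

B, C, G, H are pairwise disjoint (B={fir,cedar}; C={elm,maple}; G={larch,ash}; H={pine,willow}).
Every remaining group overlaps one of these, and no 5 of the listed groups are pairwise disjoint, so 4 is the maximum.

4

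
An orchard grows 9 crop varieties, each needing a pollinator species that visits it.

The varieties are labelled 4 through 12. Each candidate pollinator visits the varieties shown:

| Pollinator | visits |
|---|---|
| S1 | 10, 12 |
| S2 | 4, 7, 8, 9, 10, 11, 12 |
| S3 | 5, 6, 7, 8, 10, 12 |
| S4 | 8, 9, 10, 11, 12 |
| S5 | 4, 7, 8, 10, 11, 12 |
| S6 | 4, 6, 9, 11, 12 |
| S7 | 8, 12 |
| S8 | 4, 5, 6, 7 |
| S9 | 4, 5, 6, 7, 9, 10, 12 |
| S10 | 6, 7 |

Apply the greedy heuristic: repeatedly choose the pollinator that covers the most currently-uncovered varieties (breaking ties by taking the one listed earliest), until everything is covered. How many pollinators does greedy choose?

Greedy: pick S2 (covers 7 new) → pick S3 (covers 2 new). Total picks: 2.

2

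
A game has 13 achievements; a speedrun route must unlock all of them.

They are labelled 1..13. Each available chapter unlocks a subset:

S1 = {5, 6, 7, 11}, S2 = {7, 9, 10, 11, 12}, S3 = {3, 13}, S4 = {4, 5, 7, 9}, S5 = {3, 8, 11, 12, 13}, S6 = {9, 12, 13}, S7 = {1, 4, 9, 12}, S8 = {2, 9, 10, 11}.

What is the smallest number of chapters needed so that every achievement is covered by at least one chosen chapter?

S1 and S5 and S7 and S8 together: S1 ∪ S5 ∪ S7 ∪ S8 = {1, 2, 3, 4, 5, 6, 7, 8, 9, 10, 11, 12, 13} — every achievement is covered.
Only S7 contains 1, so S7 is forced; the remaining 9 achievements need at least 3 more chapters (each remaining chapter adds at most 4) — so at least 4 chapters are needed, and 4 is optimal.

4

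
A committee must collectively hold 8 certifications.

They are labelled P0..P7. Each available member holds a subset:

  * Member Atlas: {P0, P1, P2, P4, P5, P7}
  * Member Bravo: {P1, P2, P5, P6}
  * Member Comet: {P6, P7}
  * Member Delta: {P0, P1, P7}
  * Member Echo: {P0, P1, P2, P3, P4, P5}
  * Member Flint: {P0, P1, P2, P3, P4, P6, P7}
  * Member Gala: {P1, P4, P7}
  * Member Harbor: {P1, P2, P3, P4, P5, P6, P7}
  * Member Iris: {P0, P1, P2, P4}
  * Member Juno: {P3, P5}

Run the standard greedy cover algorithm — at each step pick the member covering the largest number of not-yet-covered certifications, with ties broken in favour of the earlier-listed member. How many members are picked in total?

Greedy: pick Flint (covers 7 new) → pick Atlas (covers 1 new). Total picks: 2.

2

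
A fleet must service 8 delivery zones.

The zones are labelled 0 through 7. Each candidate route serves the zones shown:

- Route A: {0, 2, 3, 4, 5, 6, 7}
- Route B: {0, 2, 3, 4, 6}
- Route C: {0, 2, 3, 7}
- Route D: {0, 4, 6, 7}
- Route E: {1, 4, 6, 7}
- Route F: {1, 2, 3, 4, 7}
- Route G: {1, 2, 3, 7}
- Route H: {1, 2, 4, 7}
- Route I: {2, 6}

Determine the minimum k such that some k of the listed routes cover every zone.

Take {A, G}. Their union is {0, 1, 2, 3, 4, 5, 6, 7}, which is all 8 zones.
No single route has all 8 zones (the largest, A, has 7), so 2 is optimal.

2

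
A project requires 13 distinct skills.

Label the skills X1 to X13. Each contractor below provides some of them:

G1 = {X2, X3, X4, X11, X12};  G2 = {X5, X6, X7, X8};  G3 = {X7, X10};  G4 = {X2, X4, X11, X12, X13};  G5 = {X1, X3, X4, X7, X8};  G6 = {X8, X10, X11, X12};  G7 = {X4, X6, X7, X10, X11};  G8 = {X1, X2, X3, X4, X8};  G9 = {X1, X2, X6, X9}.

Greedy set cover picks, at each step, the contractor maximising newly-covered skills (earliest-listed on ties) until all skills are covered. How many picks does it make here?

5

Greedy: pick G1 (covers 5 new) → pick G2 (covers 4 new) → pick G9 (covers 2 new) → pick G3 (covers 1 new) → pick G4 (covers 1 new). Total picks: 5.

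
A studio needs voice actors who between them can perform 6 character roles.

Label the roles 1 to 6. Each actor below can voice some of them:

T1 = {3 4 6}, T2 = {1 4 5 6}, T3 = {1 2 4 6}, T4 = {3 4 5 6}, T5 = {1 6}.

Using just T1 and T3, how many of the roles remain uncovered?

1

Union of T1, T3 = {1, 2, 3, 4, 6}.
Not covered: 5 — 1 role.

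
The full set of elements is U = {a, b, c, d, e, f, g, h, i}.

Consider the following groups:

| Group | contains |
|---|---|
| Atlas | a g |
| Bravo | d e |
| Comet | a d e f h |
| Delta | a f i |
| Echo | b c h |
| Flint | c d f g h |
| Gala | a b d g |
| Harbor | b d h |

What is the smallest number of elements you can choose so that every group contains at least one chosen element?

3

T = {a, b, d} meets every group (each contains at least one member of T), and |T| = 3.
The groups Atlas, Bravo, Echo are pairwise disjoint, so any hitting set needs a separate element for each — at least 3. Hence 3 is optimal.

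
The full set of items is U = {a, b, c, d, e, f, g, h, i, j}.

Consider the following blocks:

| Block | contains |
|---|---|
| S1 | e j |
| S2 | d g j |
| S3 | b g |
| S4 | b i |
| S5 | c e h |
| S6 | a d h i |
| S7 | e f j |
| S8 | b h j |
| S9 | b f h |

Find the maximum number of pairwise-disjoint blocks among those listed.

3

S1, S3, S6 are pairwise disjoint (S1={e,j}; S3={b,g}; S6={a,d,h,i}).
Every remaining block overlaps one of these, and no 4 of the listed blocks are pairwise disjoint, so 3 is the maximum.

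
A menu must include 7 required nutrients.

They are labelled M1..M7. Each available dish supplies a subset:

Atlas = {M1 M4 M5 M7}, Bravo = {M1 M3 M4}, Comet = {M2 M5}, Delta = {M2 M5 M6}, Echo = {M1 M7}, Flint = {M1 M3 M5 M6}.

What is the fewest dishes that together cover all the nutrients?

Atlas and Comet and Flint together: Atlas ∪ Comet ∪ Flint = {M1, M2, M3, M4, M5, M6, M7} — every nutrient is covered.
No 2 of the 6 dishes cover everything (all 15 combinations miss at least one nutrient), so 3 is optimal.

3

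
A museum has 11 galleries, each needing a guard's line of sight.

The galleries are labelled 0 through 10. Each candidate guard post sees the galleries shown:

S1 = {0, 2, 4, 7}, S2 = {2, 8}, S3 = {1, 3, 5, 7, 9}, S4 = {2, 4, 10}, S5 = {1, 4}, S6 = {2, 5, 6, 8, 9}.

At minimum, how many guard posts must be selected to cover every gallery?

4

S1 and S3 and S4 and S6 together: S1 ∪ S3 ∪ S4 ∪ S6 = {0, 1, 2, 3, 4, 5, 6, 7, 8, 9, 10} — every gallery is covered.
No 3 of the 6 guard posts cover everything (all 20 combinations miss at least one gallery), so 4 is optimal.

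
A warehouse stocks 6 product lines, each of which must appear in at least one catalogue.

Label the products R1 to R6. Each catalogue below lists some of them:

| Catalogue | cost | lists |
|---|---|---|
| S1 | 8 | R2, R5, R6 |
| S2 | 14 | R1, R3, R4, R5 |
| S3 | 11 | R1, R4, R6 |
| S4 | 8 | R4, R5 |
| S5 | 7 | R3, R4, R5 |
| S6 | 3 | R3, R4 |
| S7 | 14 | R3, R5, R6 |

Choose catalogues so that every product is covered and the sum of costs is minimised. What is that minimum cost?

S1, S2 together cover every product (S1 ∪ S2 = {R1, R2, R3, R4, R5, R6}); total cost 8 + 14 = 22.
No covering selection has total cost below 22.

22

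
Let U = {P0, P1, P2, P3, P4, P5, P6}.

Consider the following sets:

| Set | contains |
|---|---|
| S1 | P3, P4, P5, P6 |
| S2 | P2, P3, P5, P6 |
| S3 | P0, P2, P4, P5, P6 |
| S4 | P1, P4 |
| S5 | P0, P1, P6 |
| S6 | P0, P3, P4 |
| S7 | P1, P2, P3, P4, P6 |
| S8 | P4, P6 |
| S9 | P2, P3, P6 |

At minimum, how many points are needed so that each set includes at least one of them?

Take H = {P4, P6}. Each listed set contains at least one of these, so H is a hitting set of size 2.
The sets S2, S4 are pairwise disjoint, so any hitting set needs a separate point for each — at least 2. Hence 2 is optimal.

2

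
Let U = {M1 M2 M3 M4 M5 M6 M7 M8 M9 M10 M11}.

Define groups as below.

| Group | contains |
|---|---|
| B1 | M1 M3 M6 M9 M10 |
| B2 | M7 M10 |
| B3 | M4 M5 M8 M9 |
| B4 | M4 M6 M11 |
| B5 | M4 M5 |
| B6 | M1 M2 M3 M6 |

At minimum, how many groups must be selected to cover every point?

4

B2 and B3 and B4 and B6 together: B2 ∪ B3 ∪ B4 ∪ B6 = {M1, M2, M3, M4, M5, M6, M7, M8, M9, M10, M11} — every point is covered.
Only B2 contains M7, so B2 is forced; the remaining 9 points need at least 3 more groups (each remaining group adds at most 4) — so at least 4 groups are needed, and 4 is optimal.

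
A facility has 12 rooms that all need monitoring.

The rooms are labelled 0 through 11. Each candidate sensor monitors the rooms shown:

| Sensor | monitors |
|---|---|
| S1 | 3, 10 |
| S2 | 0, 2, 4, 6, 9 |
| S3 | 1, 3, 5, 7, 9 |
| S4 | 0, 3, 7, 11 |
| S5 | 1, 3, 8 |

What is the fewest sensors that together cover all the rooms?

S1 and S2 and S3 and S4 and S5 together: S1 ∪ S2 ∪ S3 ∪ S4 ∪ S5 = {0, 1, 2, 3, 4, 5, 6, 7, 8, 9, 10, 11} — every room is covered.
No 4 of the 5 sensors cover everything (all 5 combinations miss at least one room), so 5 is optimal.

5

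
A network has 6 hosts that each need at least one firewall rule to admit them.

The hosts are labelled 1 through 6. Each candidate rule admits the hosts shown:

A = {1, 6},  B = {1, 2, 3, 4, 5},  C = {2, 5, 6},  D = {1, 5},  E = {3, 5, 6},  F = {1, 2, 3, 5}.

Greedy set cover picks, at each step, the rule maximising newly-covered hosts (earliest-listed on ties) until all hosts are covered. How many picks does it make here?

Greedy: pick B (covers 5 new) → pick A (covers 1 new). Total picks: 2.

2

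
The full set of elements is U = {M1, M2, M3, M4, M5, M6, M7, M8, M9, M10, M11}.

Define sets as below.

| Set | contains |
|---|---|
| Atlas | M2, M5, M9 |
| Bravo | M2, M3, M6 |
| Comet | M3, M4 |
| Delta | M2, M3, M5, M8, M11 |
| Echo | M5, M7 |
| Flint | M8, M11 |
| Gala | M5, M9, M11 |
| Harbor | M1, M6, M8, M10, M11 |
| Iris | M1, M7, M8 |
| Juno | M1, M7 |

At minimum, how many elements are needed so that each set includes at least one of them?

4

Take H = {M2, M3, M7, M11}. Each listed set contains at least one of these, so H is a hitting set of size 4.
The sets Atlas, Comet, Flint, Juno are pairwise disjoint, so any hitting set needs a separate element for each — at least 4. Hence 4 is optimal.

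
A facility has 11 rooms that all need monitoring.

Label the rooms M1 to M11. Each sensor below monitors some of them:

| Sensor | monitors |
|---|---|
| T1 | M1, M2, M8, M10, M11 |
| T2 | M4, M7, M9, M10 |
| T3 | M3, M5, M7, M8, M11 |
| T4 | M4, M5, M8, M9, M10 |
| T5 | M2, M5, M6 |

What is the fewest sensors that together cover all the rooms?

T1 and T3 and T4 and T5 together: T1 ∪ T3 ∪ T4 ∪ T5 = {M1, M2, M3, M4, M5, M6, M7, M8, M9, M10, M11} — every room is covered.
No 3 of the 5 sensors cover everything (all 10 combinations miss at least one room), so 4 is optimal.

4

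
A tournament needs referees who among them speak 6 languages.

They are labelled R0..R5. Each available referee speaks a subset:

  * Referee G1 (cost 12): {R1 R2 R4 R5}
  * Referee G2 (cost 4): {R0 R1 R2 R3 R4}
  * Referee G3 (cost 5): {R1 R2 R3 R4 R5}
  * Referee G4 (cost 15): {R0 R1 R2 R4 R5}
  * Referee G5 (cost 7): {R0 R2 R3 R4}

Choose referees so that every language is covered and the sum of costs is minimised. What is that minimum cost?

9

G2, G3 together cover every language (G2 ∪ G3 = {R0, R1, R2, R3, R4, R5}); total cost 4 + 5 = 9.
No covering selection has total cost below 9.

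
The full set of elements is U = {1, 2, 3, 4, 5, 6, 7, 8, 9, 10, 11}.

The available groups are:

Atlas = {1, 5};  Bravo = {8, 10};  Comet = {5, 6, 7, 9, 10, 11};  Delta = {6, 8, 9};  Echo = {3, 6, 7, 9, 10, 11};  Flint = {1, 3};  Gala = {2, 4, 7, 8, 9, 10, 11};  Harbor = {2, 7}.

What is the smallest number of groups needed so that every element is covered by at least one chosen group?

3

Comet and Flint and Gala together: Comet ∪ Flint ∪ Gala = {1, 2, 3, 4, 5, 6, 7, 8, 9, 10, 11} — every element is covered.
Only Gala contains 4, so Gala is forced; the remaining 4 elements need at least 2 more groups (each remaining group adds at most 2) — so at least 3 groups are needed, and 3 is optimal.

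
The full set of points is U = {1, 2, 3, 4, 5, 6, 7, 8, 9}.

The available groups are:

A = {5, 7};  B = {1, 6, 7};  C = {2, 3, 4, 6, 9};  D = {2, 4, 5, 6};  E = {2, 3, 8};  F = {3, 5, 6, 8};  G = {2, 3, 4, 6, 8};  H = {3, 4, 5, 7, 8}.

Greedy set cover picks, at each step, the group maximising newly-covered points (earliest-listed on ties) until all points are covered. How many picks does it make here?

3

Greedy: pick C (covers 5 new) → pick H (covers 3 new) → pick B (covers 1 new). Total picks: 3.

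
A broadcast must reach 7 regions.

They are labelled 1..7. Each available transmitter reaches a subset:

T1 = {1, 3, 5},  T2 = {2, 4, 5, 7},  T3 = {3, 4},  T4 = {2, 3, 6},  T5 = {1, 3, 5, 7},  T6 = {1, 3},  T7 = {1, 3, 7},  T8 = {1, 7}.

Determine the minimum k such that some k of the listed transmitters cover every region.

3

T2 and T4 and T7 together: T2 ∪ T4 ∪ T7 = {1, 2, 3, 4, 5, 6, 7} — every region is covered.
Only T4 contains 6, so T4 is forced; the remaining 4 regions need at least 2 more transmitters (each remaining transmitter adds at most 3) — so at least 3 transmitters are needed, and 3 is optimal.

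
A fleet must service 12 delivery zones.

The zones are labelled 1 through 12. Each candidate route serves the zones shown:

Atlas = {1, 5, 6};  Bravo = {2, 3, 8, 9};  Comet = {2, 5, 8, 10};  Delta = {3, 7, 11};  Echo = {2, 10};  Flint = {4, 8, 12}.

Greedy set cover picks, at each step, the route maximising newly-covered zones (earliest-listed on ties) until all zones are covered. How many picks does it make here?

Greedy: pick Bravo (covers 4 new) → pick Atlas (covers 3 new) → pick Delta (covers 2 new) → pick Flint (covers 2 new) → pick Comet (covers 1 new). Total picks: 5.

5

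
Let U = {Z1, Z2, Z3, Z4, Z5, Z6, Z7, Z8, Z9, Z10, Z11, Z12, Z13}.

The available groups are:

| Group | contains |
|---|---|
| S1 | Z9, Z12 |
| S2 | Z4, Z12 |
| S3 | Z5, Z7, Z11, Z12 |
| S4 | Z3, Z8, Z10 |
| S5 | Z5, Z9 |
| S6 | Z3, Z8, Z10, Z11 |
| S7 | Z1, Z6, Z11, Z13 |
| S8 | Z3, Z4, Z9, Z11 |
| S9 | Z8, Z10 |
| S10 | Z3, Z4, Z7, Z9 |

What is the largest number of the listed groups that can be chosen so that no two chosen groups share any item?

4

S2, S5, S7, S9 are pairwise disjoint (S2={Z4,Z12}; S5={Z5,Z9}; S7={Z1,Z6,Z11,Z13}; S9={Z8,Z10}).
Every remaining group overlaps one of these, and no 5 of the listed groups are pairwise disjoint, so 4 is the maximum.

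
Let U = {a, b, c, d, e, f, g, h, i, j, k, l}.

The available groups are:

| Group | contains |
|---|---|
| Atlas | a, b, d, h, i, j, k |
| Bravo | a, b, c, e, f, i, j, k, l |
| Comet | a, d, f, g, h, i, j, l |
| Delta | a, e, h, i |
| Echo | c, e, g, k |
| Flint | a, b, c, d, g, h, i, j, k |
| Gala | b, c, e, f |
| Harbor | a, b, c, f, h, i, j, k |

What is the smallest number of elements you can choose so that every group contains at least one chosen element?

2

Take T = {c, h}. Each listed group contains at least one of these, so T is a hitting set of size 2.
No single element lies in every group, so at least 2 are needed and 2 is optimal.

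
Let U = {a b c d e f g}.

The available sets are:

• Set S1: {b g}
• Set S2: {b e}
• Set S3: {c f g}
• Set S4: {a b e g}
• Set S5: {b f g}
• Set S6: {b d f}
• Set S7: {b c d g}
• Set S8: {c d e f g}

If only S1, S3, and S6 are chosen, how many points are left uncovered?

Union of S1, S3, S6 = {b, c, d, f, g}.
Not covered: a, e — 2 points.

2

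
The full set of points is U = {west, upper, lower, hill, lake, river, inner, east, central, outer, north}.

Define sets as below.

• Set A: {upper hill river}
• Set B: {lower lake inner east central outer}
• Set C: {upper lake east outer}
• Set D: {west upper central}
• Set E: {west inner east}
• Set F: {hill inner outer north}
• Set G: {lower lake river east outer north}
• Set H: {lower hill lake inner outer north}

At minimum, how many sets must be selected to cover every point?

D, F, and G cover everything between them: the union {west, upper, lower, hill, lake, river, inner, east, central, outer, north} is all of U.
No 2 of the 8 sets cover everything (all 28 combinations miss at least one point), so 3 is optimal.

3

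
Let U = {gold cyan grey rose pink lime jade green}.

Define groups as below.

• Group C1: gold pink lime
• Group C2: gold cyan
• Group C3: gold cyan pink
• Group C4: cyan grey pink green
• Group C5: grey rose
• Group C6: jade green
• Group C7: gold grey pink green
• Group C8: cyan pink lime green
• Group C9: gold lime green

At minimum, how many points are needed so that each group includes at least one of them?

3

The 3 points {gold, rose, green} hit every group.
The groups C2, C5, C6 are pairwise disjoint, so any hitting set needs a separate point for each — at least 3. Hence 3 is optimal.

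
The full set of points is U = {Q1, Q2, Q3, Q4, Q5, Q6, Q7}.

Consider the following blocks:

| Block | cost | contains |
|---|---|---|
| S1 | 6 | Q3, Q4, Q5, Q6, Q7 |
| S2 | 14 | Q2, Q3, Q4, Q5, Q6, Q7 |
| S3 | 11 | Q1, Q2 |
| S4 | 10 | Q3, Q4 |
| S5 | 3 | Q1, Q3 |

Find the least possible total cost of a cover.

S2, S5 together cover every point (S2 ∪ S5 = {Q1, Q2, Q3, Q4, Q5, Q6, Q7}); total cost 14 + 3 = 17.
The greedy pick S1, S5, S3 costs 20; no covering selection beats 17.

17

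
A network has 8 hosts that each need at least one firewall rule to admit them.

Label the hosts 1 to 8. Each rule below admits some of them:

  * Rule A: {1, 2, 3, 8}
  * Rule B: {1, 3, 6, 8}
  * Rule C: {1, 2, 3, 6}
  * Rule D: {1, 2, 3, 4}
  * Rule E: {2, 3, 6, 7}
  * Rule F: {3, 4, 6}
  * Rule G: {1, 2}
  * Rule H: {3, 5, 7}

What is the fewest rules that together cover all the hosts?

3

B and D and H together: B ∪ D ∪ H = {1, 2, 3, 4, 5, 6, 7, 8} — every host is covered.
Only H contains 5, so H is forced; the remaining 5 hosts need at least 2 more rules (each remaining rule adds at most 3) — so at least 3 rules are needed, and 3 is optimal.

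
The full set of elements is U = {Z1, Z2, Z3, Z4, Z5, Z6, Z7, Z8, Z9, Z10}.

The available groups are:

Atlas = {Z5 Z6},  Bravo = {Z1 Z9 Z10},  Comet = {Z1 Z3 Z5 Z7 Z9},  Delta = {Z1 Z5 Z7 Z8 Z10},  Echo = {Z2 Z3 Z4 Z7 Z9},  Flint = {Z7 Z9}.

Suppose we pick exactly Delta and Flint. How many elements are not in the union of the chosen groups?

Union of Delta, Flint = {Z1, Z5, Z7, Z8, Z9, Z10}.
Not covered: Z2, Z3, Z4, Z6 — 4 elements.

4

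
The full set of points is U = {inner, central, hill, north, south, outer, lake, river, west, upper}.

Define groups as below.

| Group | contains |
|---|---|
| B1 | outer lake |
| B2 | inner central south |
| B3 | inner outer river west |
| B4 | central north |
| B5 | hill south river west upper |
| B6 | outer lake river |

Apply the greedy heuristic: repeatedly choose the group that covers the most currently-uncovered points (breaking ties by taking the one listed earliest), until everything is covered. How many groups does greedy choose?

4

Greedy: pick B5 (covers 5 new) → pick B1 (covers 2 new) → pick B2 (covers 2 new) → pick B4 (covers 1 new). Total picks: 4.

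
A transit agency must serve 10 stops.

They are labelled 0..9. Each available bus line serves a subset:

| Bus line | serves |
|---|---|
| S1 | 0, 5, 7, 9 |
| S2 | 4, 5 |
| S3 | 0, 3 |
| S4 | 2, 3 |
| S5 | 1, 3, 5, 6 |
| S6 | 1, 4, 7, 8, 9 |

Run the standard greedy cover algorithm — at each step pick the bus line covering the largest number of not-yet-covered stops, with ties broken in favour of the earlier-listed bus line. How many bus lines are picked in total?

4

Greedy: pick S6 (covers 5 new) → pick S5 (covers 3 new) → pick S1 (covers 1 new) → pick S4 (covers 1 new). Total picks: 4.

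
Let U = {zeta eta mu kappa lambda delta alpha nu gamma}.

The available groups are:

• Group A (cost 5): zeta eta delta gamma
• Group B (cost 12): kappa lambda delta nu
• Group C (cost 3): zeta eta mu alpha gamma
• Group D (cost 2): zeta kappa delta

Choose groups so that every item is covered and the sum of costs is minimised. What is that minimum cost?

15

B, C together cover every item (B ∪ C = {zeta, eta, mu, kappa, lambda, delta, alpha, nu, gamma}); total cost 12 + 3 = 15.
The greedy pick C, D, B costs 17; no covering selection beats 15.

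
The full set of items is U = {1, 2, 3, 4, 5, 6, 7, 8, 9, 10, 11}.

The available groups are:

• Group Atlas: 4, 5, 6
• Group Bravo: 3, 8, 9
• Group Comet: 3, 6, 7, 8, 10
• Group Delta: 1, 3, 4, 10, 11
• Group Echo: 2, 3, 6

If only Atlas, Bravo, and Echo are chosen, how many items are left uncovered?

Union of Atlas, Bravo, Echo = {2, 3, 4, 5, 6, 8, 9}.
Not covered: 1, 7, 10, 11 — 4 items.

4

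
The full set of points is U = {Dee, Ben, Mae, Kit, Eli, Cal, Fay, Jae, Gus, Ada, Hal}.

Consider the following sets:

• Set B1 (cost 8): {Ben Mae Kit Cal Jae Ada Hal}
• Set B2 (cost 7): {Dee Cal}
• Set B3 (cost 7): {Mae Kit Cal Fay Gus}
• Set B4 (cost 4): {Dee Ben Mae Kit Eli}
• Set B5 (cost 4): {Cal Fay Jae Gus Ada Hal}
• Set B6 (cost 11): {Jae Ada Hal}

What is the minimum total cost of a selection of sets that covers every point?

B4, B5 together cover every point (B4 ∪ B5 = {Dee, Ben, Mae, Kit, Eli, Cal, Fay, Jae, Gus, Ada, Hal}); total cost 4 + 4 = 8.
No covering selection has total cost below 8.

8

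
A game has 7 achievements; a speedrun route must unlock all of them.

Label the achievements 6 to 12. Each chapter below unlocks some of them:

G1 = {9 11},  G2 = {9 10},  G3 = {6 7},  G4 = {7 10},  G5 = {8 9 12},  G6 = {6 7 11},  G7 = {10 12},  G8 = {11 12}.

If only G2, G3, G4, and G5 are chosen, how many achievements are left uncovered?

Union of G2, G3, G4, G5 = {6, 7, 8, 9, 10, 12}.
Not covered: 11 — 1 achievement.

1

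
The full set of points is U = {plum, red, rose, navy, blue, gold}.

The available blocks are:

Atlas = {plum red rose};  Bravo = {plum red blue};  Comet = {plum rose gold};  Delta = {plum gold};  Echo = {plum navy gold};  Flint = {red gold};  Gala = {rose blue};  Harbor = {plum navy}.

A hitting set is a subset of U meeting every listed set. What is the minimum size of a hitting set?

3

The 3 points {plum, blue, gold} hit every block.
The blocks Flint, Gala, Harbor are pairwise disjoint, so any hitting set needs a separate point for each — at least 3. Hence 3 is optimal.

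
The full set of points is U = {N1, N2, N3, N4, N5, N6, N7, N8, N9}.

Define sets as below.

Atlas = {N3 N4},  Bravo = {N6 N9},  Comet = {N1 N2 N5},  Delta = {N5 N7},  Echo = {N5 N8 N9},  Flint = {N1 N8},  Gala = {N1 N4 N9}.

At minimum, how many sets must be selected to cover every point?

Atlas and Bravo and Comet and Delta and Flint together: Atlas ∪ Bravo ∪ Comet ∪ Delta ∪ Flint = {N1, N2, N3, N4, N5, N6, N7, N8, N9} — every point is covered.
No 4 of the 7 sets cover everything (all 35 combinations miss at least one point), so 5 is optimal.

5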